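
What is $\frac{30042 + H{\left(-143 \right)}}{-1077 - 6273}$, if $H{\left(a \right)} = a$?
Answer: $- \frac{29899}{7350} \approx -4.0679$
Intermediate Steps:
$\frac{30042 + H{\left(-143 \right)}}{-1077 - 6273} = \frac{30042 - 143}{-1077 - 6273} = \frac{29899}{-7350} = 29899 \left(- \frac{1}{7350}\right) = - \frac{29899}{7350}$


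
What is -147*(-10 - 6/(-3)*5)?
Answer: 0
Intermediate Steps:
-147*(-10 - 6/(-3)*5) = -147*(-10 - 6*(-⅓)*5) = -147*(-10 + 2*5) = -147*(-10 + 10) = -147*0 = 0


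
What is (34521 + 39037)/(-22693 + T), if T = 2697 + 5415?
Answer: -73558/14581 ≈ -5.0448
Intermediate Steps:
T = 8112
(34521 + 39037)/(-22693 + T) = (34521 + 39037)/(-22693 + 8112) = 73558/(-14581) = 73558*(-1/14581) = -73558/14581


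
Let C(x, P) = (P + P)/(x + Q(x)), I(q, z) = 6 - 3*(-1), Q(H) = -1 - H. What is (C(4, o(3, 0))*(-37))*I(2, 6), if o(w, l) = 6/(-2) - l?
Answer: -1998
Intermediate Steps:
o(w, l) = -3 - l (o(w, l) = 6*(-½) - l = -3 - l)
I(q, z) = 9 (I(q, z) = 6 + 3 = 9)
C(x, P) = -2*P (C(x, P) = (P + P)/(x + (-1 - x)) = (2*P)/(-1) = (2*P)*(-1) = -2*P)
(C(4, o(3, 0))*(-37))*I(2, 6) = (-2*(-3 - 1*0)*(-37))*9 = (-2*(-3 + 0)*(-37))*9 = (-2*(-3)*(-37))*9 = (6*(-37))*9 = -222*9 = -1998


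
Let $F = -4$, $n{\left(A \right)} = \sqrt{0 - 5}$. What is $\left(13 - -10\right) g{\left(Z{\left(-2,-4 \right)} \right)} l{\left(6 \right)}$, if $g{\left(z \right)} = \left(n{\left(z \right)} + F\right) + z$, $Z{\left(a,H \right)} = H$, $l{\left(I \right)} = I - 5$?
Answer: $-184 + 23 i \sqrt{5} \approx -184.0 + 51.43 i$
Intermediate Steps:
$l{\left(I \right)} = -5 + I$
$n{\left(A \right)} = i \sqrt{5}$ ($n{\left(A \right)} = \sqrt{-5} = i \sqrt{5}$)
$g{\left(z \right)} = -4 + z + i \sqrt{5}$ ($g{\left(z \right)} = \left(i \sqrt{5} - 4\right) + z = \left(-4 + i \sqrt{5}\right) + z = -4 + z + i \sqrt{5}$)
$\left(13 - -10\right) g{\left(Z{\left(-2,-4 \right)} \right)} l{\left(6 \right)} = \left(13 - -10\right) \left(-4 - 4 + i \sqrt{5}\right) \left(-5 + 6\right) = \left(13 + 10\right) \left(-8 + i \sqrt{5}\right) 1 = 23 \left(-8 + i \sqrt{5}\right) 1 = \left(-184 + 23 i \sqrt{5}\right) 1 = -184 + 23 i \sqrt{5}$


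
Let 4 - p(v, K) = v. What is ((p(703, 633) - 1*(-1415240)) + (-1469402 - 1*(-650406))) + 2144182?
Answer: 2739727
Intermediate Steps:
p(v, K) = 4 - v
((p(703, 633) - 1*(-1415240)) + (-1469402 - 1*(-650406))) + 2144182 = (((4 - 1*703) - 1*(-1415240)) + (-1469402 - 1*(-650406))) + 2144182 = (((4 - 703) + 1415240) + (-1469402 + 650406)) + 2144182 = ((-699 + 1415240) - 818996) + 2144182 = (1414541 - 818996) + 2144182 = 595545 + 2144182 = 2739727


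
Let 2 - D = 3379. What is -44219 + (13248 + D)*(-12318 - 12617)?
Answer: -246177604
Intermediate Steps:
D = -3377 (D = 2 - 1*3379 = 2 - 3379 = -3377)
-44219 + (13248 + D)*(-12318 - 12617) = -44219 + (13248 - 3377)*(-12318 - 12617) = -44219 + 9871*(-24935) = -44219 - 246133385 = -246177604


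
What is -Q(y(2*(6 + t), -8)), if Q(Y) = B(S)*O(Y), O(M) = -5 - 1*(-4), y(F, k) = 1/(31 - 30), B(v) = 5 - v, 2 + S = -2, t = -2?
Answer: 9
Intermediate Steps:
S = -4 (S = -2 - 2 = -4)
y(F, k) = 1 (y(F, k) = 1/1 = 1)
O(M) = -1 (O(M) = -5 + 4 = -1)
Q(Y) = -9 (Q(Y) = (5 - 1*(-4))*(-1) = (5 + 4)*(-1) = 9*(-1) = -9)
-Q(y(2*(6 + t), -8)) = -1*(-9) = 9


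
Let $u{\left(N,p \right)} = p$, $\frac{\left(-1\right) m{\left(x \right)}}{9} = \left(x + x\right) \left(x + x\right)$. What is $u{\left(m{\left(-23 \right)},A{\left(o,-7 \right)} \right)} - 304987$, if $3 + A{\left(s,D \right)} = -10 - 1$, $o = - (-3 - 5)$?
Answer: $-305001$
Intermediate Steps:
$o = 8$ ($o = \left(-1\right) \left(-8\right) = 8$)
$A{\left(s,D \right)} = -14$ ($A{\left(s,D \right)} = -3 - 11 = -14$)
$m{\left(x \right)} = - 36 x^{2}$ ($m{\left(x \right)} = - 9 \left(x + x\right) \left(x + x\right) = - 9 \cdot 2 x 2 x = - 9 \cdot 4 x^{2} = - 36 x^{2}$)
$u{\left(m{\left(-23 \right)},A{\left(o,-7 \right)} \right)} - 304987 = -14 - 304987 = -305001$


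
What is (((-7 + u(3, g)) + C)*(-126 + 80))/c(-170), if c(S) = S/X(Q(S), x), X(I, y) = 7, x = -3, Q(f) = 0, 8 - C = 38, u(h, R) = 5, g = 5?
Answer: -5152/85 ≈ -60.612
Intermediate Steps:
C = -30 (C = 8 - 1*38 = 8 - 38 = -30)
c(S) = S/7
(((-7 + u(3, g)) + C)*(-126 + 80))/c(-170) = (((-7 + 5) - 30)*(-126 + 80))/(((⅐)*(-170))) = ((-2 - 30)*(-46))/(-170/7) = -32*(-46)*(-7/170) = 1472*(-7/170) = -5152/85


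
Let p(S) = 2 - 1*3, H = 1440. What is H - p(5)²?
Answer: 1439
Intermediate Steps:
p(S) = -1 (p(S) = 2 - 3 = -1)
H - p(5)² = 1440 - 1*(-1)² = 1440 - 1*1 = 1440 - 1 = 1439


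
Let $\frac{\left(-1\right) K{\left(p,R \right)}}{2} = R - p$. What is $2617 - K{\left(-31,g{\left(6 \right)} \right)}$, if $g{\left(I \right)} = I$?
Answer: $2691$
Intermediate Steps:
$K{\left(p,R \right)} = - 2 R + 2 p$ ($K{\left(p,R \right)} = - 2 \left(R - p\right) = - 2 R + 2 p$)
$2617 - K{\left(-31,g{\left(6 \right)} \right)} = 2617 - \left(\left(-2\right) 6 + 2 \left(-31\right)\right) = 2617 - \left(-12 - 62\right) = 2617 - -74 = 2617 + 74 = 2691$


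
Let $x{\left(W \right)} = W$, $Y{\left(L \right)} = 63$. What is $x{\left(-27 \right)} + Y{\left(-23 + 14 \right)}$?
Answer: $36$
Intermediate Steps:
$x{\left(-27 \right)} + Y{\left(-23 + 14 \right)} = -27 + 63 = 36$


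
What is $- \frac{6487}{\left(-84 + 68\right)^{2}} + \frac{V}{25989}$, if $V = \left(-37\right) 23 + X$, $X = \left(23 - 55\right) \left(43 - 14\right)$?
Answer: $- \frac{56348689}{2217728} \approx -25.408$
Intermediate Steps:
$X = -928$ ($X = \left(-32\right) 29 = -928$)
$V = -1779$ ($V = \left(-37\right) 23 - 928 = -851 - 928 = -1779$)
$- \frac{6487}{\left(-84 + 68\right)^{2}} + \frac{V}{25989} = - \frac{6487}{\left(-84 + 68\right)^{2}} - \frac{1779}{25989} = - \frac{6487}{\left(-16\right)^{2}} - \frac{593}{8663} = - \frac{6487}{256} - \frac{593}{8663} = - \frac{56348689}{2217728}$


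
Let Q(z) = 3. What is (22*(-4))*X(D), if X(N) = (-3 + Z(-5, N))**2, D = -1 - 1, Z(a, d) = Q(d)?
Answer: 0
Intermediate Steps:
Z(a, d) = 3
D = -2
X(N) = 0 (X(N) = (-3 + 3)**2 = 0**2 = 0)
(22*(-4))*X(D) = (22*(-4))*0 = -88*0 = 0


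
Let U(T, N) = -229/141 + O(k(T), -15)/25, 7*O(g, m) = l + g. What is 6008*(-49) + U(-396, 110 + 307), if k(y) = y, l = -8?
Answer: -7264219639/24675 ≈ -2.9440e+5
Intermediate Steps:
O(g, m) = -8/7 + g/7 (O(g, m) = (-8 + g)/7 = -8/7 + g/7)
U(T, N) = -41203/24675 + T/175 (U(T, N) = -229/141 + (-8/7 + T/7)/25 = -229*1/141 + (-8/7 + T/7)*(1/25) = -229/141 + (-8/175 + T/175) = -41203/24675 + T/175)
6008*(-49) + U(-396, 110 + 307) = 6008*(-49) + (-41203/24675 + (1/175)*(-396)) = -294392 + (-41203/24675 - 396/175) = -294392 - 97039/24675 = -7264219639/24675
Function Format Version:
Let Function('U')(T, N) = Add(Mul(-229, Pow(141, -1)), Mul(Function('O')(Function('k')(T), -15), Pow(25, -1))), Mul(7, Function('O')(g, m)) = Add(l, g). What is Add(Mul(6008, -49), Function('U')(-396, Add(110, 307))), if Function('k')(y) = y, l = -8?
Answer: Rational(-7264219639, 24675) ≈ -2.9440e+5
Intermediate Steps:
Function('O')(g, m) = Add(Rational(-8, 7), Mul(Rational(1, 7), g)) (Function('O')(g, m) = Mul(Rational(1, 7), Add(-8, g)) = Add(Rational(-8, 7), Mul(Rational(1, 7), g)))
Function('U')(T, N) = Add(Rational(-41203, 24675), Mul(Rational(1, 175), T)) (Function('U')(T, N) = Add(Mul(-229, Pow(141, -1)), Mul(Add(Rational(-8, 7), Mul(Rational(1, 7), T)), Pow(25, -1))) = Add(Mul(-229, Rational(1, 141)), Mul(Add(Rational(-8, 7), Mul(Rational(1, 7), T)), Rational(1, 25))) = Add(Rational(-229, 141), Add(Rational(-8, 175), Mul(Rational(1, 175), T))) = Add(Rational(-41203, 24675), Mul(Rational(1, 175), T)))
Add(Mul(6008, -49), Function('U')(-396, Add(110, 307))) = Add(Mul(6008, -49), Add(Rational(-41203, 24675), Mul(Rational(1, 175), -396))) = Add(-294392, Add(Rational(-41203, 24675), Rational(-396, 175))) = Add(-294392, Rational(-97039, 24675)) = Rational(-7264219639, 24675)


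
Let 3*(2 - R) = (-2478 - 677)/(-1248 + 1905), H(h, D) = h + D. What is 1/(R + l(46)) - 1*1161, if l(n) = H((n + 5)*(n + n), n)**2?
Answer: -51369936210810/44246284421 ≈ -1161.0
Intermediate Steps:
H(h, D) = D + h
l(n) = (n + 2*n*(5 + n))**2 (l(n) = (n + (n + 5)*(n + n))**2 = (n + (5 + n)*(2*n))**2 = (n + 2*n*(5 + n))**2)
R = 7097/1971 (R = 2 - (-2478 - 677)/(3*(-1248 + 1905)) = 2 - (-3155)/(3*657) = 2 - 1/3*(-3155/657) = 2 + 3155/1971 = 7097/1971 ≈ 3.6007)
1/(R + l(46)) - 1*1161 = 1/(7097/1971 + 46**2*(11 + 2*46)**2) - 1*1161 = 1/(7097/1971 + 2116*(11 + 92)**2) - 1161 = 1/(7097/1971 + 2116*103**2) - 1161 = 1/(7097/1971 + 2116*10609) - 1161 = 1/(7097/1971 + 22448644) - 1161 = 1/(44246284421/1971) - 1161 = 1971/44246284421 - 1161 = -51369936210810/44246284421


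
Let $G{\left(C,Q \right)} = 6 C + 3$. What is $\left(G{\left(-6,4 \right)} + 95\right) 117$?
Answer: $7254$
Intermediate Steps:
$G{\left(C,Q \right)} = 3 + 6 C$
$\left(G{\left(-6,4 \right)} + 95\right) 117 = \left(\left(3 + 6 \left(-6\right)\right) + 95\right) 117 = \left(\left(3 - 36\right) + 95\right) 117 = \left(-33 + 95\right) 117 = 62 \cdot 117 = 7254$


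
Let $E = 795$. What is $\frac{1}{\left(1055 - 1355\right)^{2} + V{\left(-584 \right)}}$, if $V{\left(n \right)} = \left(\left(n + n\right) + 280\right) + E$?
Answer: $\frac{1}{89907} \approx 1.1123 \cdot 10^{-5}$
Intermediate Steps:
$V{\left(n \right)} = 1075 + 2 n$ ($V{\left(n \right)} = \left(\left(n + n\right) + 280\right) + 795 = \left(2 n + 280\right) + 795 = \left(280 + 2 n\right) + 795 = 1075 + 2 n$)
$\frac{1}{\left(1055 - 1355\right)^{2} + V{\left(-584 \right)}} = \frac{1}{\left(1055 - 1355\right)^{2} + \left(1075 + 2 \left(-584\right)\right)} = \frac{1}{\left(-300\right)^{2} + \left(1075 - 1168\right)} = \frac{1}{90000 - 93} = \frac{1}{89907}$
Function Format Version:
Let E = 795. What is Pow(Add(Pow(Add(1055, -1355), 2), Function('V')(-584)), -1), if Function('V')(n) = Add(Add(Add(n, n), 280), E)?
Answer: Rational(1, 89907) ≈ 1.1123e-5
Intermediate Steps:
Function('V')(n) = Add(1075, Mul(2, n)) (Function('V')(n) = Add(Add(Add(n, n), 280), 795) = Add(Add(Mul(2, n), 280), 795) = Add(Add(280, Mul(2, n)), 795) = Add(1075, Mul(2, n)))
Pow(Add(Pow(Add(1055, -1355), 2), Function('V')(-584)), -1) = Pow(Add(Pow(Add(1055, -1355), 2), Add(1075, Mul(2, -584))), -1) = Pow(Add(Pow(-300, 2), Add(1075, -1168)), -1) = Pow(Add(90000, -93), -1) = Pow(89907, -1) = Rational(1, 89907)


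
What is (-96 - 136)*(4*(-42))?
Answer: 38976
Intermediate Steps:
(-96 - 136)*(4*(-42)) = -232*(-168) = 38976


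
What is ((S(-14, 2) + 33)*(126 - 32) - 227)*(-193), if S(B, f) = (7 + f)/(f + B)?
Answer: -1082537/2 ≈ -5.4127e+5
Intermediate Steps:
S(B, f) = (7 + f)/(B + f)
((S(-14, 2) + 33)*(126 - 32) - 227)*(-193) = (((7 + 2)/(-14 + 2) + 33)*(126 - 32) - 227)*(-193) = ((9/(-12) + 33)*94 - 227)*(-193) = ((-1/12*9 + 33)*94 - 227)*(-193) = ((-¾ + 33)*94 - 227)*(-193) = ((129/4)*94 - 227)*(-193) = (6063/2 - 227)*(-193) = (5609/2)*(-193) = -1082537/2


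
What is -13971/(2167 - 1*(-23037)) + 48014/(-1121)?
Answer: -1225806347/28253684 ≈ -43.386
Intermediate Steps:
-13971/(2167 - 1*(-23037)) + 48014/(-1121) = -13971/(2167 + 23037) + 48014*(-1/1121) = -13971/25204 - 48014/1121 = -1225806347/28253684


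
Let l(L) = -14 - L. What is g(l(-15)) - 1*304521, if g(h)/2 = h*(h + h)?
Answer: -304517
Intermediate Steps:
g(h) = 4*h**2 (g(h) = 2*(h*(h + h)) = 2*(h*(2*h)) = 2*(2*h**2) = 4*h**2)
g(l(-15)) - 1*304521 = 4*(-14 - 1*(-15))**2 - 1*304521 = 4*(-14 + 15)**2 - 304521 = 4*1**2 - 304521 = 4*1 - 304521 = 4 - 304521 = -304517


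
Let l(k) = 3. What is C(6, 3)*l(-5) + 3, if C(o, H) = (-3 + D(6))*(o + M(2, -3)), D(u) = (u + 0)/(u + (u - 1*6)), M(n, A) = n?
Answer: -45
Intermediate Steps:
D(u) = u/(-6 + 2*u) (D(u) = u/(u + (u - 6)) = u/(u + (-6 + u)) = u/(-6 + 2*u))
C(o, H) = -4 - 2*o (C(o, H) = (-3 + (½)*6/(-3 + 6))*(o + 2) = (-3 + (½)*6/3)*(2 + o) = (-3 + (½)*6*(⅓))*(2 + o) = (-3 + 1)*(2 + o) = -2*(2 + o) = -4 - 2*o)
C(6, 3)*l(-5) + 3 = (-4 - 2*6)*3 + 3 = (-4 - 12)*3 + 3 = -16*3 + 3 = -48 + 3 = -45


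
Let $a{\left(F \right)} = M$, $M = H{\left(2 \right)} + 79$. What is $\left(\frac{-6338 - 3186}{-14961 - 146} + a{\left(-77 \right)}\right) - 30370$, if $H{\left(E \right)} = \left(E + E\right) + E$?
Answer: $- \frac{457505971}{15107} \approx -30284.0$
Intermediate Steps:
$H{\left(E \right)} = 3 E$ ($H{\left(E \right)} = 2 E + E = 3 E$)
$M = 85$ ($M = 3 \cdot 2 + 79 = 6 + 79 = 85$)
$a{\left(F \right)} = 85$
$\left(\frac{-6338 - 3186}{-14961 - 146} + a{\left(-77 \right)}\right) - 30370 = \left(\frac{-6338 - 3186}{-14961 - 146} + 85\right) - 30370 = \left(- \frac{9524}{-15107} + 85\right) - 30370 = \left(\left(-9524\right) \left(- \frac{1}{15107}\right) + 85\right) - 30370 = \left(\frac{9524}{15107} + 85\right) - 30370 = \frac{1293619}{15107} - 30370 = - \frac{457505971}{15107}$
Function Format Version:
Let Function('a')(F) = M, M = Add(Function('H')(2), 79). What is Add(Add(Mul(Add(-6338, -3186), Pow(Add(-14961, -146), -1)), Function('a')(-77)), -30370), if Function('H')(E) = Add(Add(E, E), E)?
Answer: Rational(-457505971, 15107) ≈ -30284.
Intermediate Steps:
Function('H')(E) = Mul(3, E) (Function('H')(E) = Add(Mul(2, E), E) = Mul(3, E))
M = 85 (M = Add(Mul(3, 2), 79) = Add(6, 79) = 85)
Function('a')(F) = 85
Add(Add(Mul(Add(-6338, -3186), Pow(Add(-14961, -146), -1)), Function('a')(-77)), -30370) = Add(Add(Mul(Add(-6338, -3186), Pow(Add(-14961, -146), -1)), 85), -30370) = Add(Add(Mul(-9524, Pow(-15107, -1)), 85), -30370) = Add(Add(Mul(-9524, Rational(-1, 15107)), 85), -30370) = Add(Add(Rational(9524, 15107), 85), -30370) = Add(Rational(1293619, 15107), -30370) = Rational(-457505971, 15107)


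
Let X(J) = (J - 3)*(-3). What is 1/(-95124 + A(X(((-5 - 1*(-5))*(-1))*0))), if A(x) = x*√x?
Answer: -1/95097 ≈ -1.0516e-5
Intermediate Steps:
X(J) = 9 - 3*J (X(J) = (-3 + J)*(-3) = 9 - 3*J)
A(x) = x^(3/2)
1/(-95124 + A(X(((-5 - 1*(-5))*(-1))*0))) = 1/(-95124 + (9 - 3*(-5 - 1*(-5))*(-1)*0)^(3/2)) = 1/(-95124 + (9 - 3*(-5 + 5)*(-1)*0)^(3/2)) = 1/(-95124 + (9 - 3*0*(-1)*0)^(3/2)) = 1/(-95124 + (9 - 0*0)^(3/2)) = 1/(-95124 + (9 - 3*0)^(3/2)) = 1/(-95124 + (9 + 0)^(3/2)) = 1/(-95124 + 9^(3/2)) = 1/(-95124 + 27) = 1/(-95097) = -1/95097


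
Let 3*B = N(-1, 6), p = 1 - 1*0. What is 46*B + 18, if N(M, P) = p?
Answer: 100/3 ≈ 33.333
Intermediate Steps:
p = 1 (p = 1 + 0 = 1)
N(M, P) = 1
B = ⅓ (B = (⅓)*1 = ⅓ ≈ 0.33333)
46*B + 18 = 46*(⅓) + 18 = 46/3 + 18 = 100/3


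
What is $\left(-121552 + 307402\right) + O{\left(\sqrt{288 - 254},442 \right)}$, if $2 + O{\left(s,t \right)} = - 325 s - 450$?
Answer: $185398 - 325 \sqrt{34} \approx 1.835 \cdot 10^{5}$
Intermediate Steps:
$O{\left(s,t \right)} = -452 - 325 s$ ($O{\left(s,t \right)} = -2 - \left(450 + 325 s\right) = -452 - 325 s$)
$\left(-121552 + 307402\right) + O{\left(\sqrt{288 - 254},442 \right)} = \left(-121552 + 307402\right) - \left(452 + 325 \sqrt{288 - 254}\right) = 185850 - \left(452 + 325 \sqrt{34}\right) = 185398 - 325 \sqrt{34}$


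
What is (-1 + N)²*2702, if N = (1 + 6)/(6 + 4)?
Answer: 12159/50 ≈ 243.18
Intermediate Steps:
N = 7/10 ≈ 0.70000
(-1 + N)²*2702 = (-1 + 7/10)²*2702 = (-3/10)²*2702 = (9/100)*2702 = 12159/50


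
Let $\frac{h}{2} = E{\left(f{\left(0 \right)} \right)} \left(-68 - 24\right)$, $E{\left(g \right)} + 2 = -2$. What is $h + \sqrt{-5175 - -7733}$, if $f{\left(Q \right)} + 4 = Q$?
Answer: $736 + \sqrt{2558} \approx 786.58$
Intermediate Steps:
$f{\left(Q \right)} = -4 + Q$
$E{\left(g \right)} = -4$ ($E{\left(g \right)} = -2 - 2 = -4$)
$h = 736$ ($h = 2 \left(- 4 \left(-68 - 24\right)\right) = 2 \left(\left(-4\right) \left(-92\right)\right) = 2 \cdot 368 = 736$)
$h + \sqrt{-5175 - -7733} = 736 + \sqrt{-5175 - -7733} = 736 + \sqrt{-5175 + 7733} = 736 + \sqrt{2558}$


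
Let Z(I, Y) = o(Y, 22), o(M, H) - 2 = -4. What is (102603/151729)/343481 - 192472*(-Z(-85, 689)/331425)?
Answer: -40858897203791/35178319338075 ≈ -1.1615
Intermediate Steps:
o(M, H) = -2 (o(M, H) = 2 - 4 = -2)
Z(I, Y) = -2
(102603/151729)/343481 - 192472*(-Z(-85, 689)/331425) = (102603/151729)/343481 - 192472/((-331425/(-2))) = (102603*(1/151729))*(1/343481) - 192472/((-331425*(-1/2))) = (102603/151729)*(1/343481) - 192472/331425/2 = 102603/52116028649 - 192472*2/331425 = 102603/52116028649 - 784/675 = -40858897203791/35178319338075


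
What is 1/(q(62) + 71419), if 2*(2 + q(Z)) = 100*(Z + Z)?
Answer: 1/77617 ≈ 1.2884e-5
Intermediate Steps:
q(Z) = -2 + 100*Z (q(Z) = -2 + (100*(Z + Z))/2 = -2 + (100*(2*Z))/2 = -2 + (200*Z)/2 = -2 + 100*Z)
1/(q(62) + 71419) = 1/((-2 + 100*62) + 71419) = 1/((-2 + 6200) + 71419) = 1/(6198 + 71419) = 1/77617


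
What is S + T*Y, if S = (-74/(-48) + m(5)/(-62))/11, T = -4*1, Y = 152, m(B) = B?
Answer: -4974785/8184 ≈ -607.87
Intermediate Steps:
T = -4
S = 1087/8184 (S = (-74/(-48) + 5/(-62))/11 = (-74*(-1/48) + 5*(-1/62))*(1/11) = (37/24 - 5/62)*(1/11) = (1087/744)*(1/11) = 1087/8184 ≈ 0.13282)
S + T*Y = 1087/8184 - 4*152 = 1087/8184 - 608 = -4974785/8184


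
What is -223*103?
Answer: -22969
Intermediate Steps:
-223*103 = -1*22969 = -22969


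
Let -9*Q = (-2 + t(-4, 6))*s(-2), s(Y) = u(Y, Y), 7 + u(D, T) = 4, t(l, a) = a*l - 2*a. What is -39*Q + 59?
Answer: 553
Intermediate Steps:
t(l, a) = -2*a + a*l
u(D, T) = -3 (u(D, T) = -7 + 4 = -3)
s(Y) = -3
Q = -38/3 (Q = -(-2 + 6*(-2 - 4))*(-3)/9 = -(-2 + 6*(-6))*(-3)/9 = -(-2 - 36)*(-3)/9 = -(-38)*(-3)/9 = -⅑*114 = -38/3 ≈ -12.667)
-39*Q + 59 = -39*(-38/3) + 59 = 494 + 59 = 553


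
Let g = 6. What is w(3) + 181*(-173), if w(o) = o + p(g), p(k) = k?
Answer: -31304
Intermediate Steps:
w(o) = 6 + o (w(o) = o + 6 = 6 + o)
w(3) + 181*(-173) = (6 + 3) + 181*(-173) = 9 - 31313 = -31304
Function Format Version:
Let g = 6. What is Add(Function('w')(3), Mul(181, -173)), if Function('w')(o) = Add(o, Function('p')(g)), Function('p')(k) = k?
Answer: -31304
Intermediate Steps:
Function('w')(o) = Add(6, o) (Function('w')(o) = Add(o, 6) = Add(6, o))
Add(Function('w')(3), Mul(181, -173)) = Add(Add(6, 3), Mul(181, -173)) = Add(9, -31313) = -31304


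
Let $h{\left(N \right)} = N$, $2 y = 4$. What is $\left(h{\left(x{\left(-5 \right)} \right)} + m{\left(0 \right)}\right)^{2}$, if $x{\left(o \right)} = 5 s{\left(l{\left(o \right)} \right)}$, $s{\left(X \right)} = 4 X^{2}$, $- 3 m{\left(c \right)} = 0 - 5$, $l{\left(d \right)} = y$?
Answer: $\frac{60025}{9} \approx 6669.4$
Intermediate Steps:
$y = 2$ ($y = \frac{1}{2} \cdot 4 = 2$)
$l{\left(d \right)} = 2$
$m{\left(c \right)} = \frac{5}{3}$ ($m{\left(c \right)} = - \frac{0 - 5}{3} = \left(- \frac{1}{3}\right) \left(-5\right) = \frac{5}{3}$)
$x{\left(o \right)} = 80$ ($x{\left(o \right)} = 5 \cdot 4 \cdot 2^{2} = 5 \cdot 4 \cdot 4 = 5 \cdot 16 = 80$)
$\left(h{\left(x{\left(-5 \right)} \right)} + m{\left(0 \right)}\right)^{2} = \left(80 + \frac{5}{3}\right)^{2} = \left(\frac{245}{3}\right)^{2} = \frac{60025}{9}$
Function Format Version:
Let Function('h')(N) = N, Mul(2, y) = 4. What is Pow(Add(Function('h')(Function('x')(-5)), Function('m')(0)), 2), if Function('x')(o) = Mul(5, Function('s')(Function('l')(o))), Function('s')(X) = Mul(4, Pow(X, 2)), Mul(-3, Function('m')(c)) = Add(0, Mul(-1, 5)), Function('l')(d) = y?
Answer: Rational(60025, 9) ≈ 6669.4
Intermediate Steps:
y = 2 (y = Mul(Rational(1, 2), 4) = 2)
Function('l')(d) = 2
Function('m')(c) = Rational(5, 3) (Function('m')(c) = Mul(Rational(-1, 3), Add(0, Mul(-1, 5))) = Mul(Rational(-1, 3), Add(0, -5)) = Mul(Rational(-1, 3), -5) = Rational(5, 3))
Function('x')(o) = 80 (Function('x')(o) = Mul(5, Mul(4, Pow(2, 2))) = Mul(5, Mul(4, 4)) = Mul(5, 16) = 80)
Pow(Add(Function('h')(Function('x')(-5)), Function('m')(0)), 2) = Pow(Add(80, Rational(5, 3)), 2) = Pow(Rational(245, 3), 2) = Rational(60025, 9)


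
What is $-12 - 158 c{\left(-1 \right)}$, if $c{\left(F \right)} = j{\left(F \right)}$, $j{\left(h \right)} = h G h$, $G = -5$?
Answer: $778$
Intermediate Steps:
$j{\left(h \right)} = - 5 h^{2}$ ($j{\left(h \right)} = h \left(-5\right) h = - 5 h h = - 5 h^{2}$)
$c{\left(F \right)} = - 5 F^{2}$
$-12 - 158 c{\left(-1 \right)} = -12 - 158 \left(- 5 \left(-1\right)^{2}\right) = -12 - 158 \left(\left(-5\right) 1\right) = -12 - -790 = -12 + 790 = 778$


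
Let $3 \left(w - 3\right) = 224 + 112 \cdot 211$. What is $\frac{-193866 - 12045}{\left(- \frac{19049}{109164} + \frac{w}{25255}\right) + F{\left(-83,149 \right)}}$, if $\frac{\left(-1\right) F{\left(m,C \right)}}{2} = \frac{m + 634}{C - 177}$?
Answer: $- \frac{794757064560228}{152449462757} \approx -5213.3$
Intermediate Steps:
$w = 7955$ ($w = 3 + \frac{224 + 112 \cdot 211}{3} = 3 + \frac{224 + 23632}{3} = 3 + \frac{1}{3} \cdot 23856 = 3 + 7952 = 7955$)
$F{\left(m,C \right)} = - \frac{2 \left(634 + m\right)}{-177 + C}$ ($F{\left(m,C \right)} = - 2 \frac{m + 634}{C - 177} = - 2 \frac{634 + m}{-177 + C} = - \frac{2 \left(634 + m\right)}{-177 + C}$)
$\frac{-193866 - 12045}{\left(- \frac{19049}{109164} + \frac{w}{25255}\right) + F{\left(-83,149 \right)}} = \frac{-193866 - 12045}{\left(- \frac{19049}{109164} + \frac{7955}{25255}\right) + \frac{2 \left(-634 - -83\right)}{-177 + 149}} = \frac{-193866 + \left(-242570 + 230525\right)}{\left(\left(-19049\right) \frac{1}{109164} + 7955 \cdot \frac{1}{25255}\right) + \frac{2 \left(-634 + 83\right)}{-28}} = \frac{-193866 - 12045}{\left(- \frac{19049}{109164} + \frac{1591}{5051}\right) + 2 \left(- \frac{1}{28}\right) \left(-551\right)} = - \frac{205911}{\frac{77463425}{551387364} + \frac{551}{14}} = - \frac{205911}{\frac{152449462757}{3859711548}} = \left(-205911\right) \frac{3859711548}{152449462757} = - \frac{794757064560228}{152449462757}$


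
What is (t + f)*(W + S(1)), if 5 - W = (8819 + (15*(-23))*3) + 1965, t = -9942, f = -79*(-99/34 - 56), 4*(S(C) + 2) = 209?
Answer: 6971396025/136 ≈ 5.1260e+7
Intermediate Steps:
S(C) = 201/4 (S(C) = -2 + (¼)*209 = -2 + 209/4 = 201/4)
f = 158237/34 (f = -79*(-99*1/34 - 56) = -79*(-99/34 - 56) = -79*(-2003/34) = 158237/34 ≈ 4654.0)
W = -9744 (W = 5 - ((8819 + (15*(-23))*3) + 1965) = 5 - ((8819 - 345*3) + 1965) = 5 - ((8819 - 1035) + 1965) = 5 - (7784 + 1965) = 5 - 1*9749 = 5 - 9749 = -9744)
(t + f)*(W + S(1)) = (-9942 + 158237/34)*(-9744 + 201/4) = -179791/34*(-38775/4) = 6971396025/136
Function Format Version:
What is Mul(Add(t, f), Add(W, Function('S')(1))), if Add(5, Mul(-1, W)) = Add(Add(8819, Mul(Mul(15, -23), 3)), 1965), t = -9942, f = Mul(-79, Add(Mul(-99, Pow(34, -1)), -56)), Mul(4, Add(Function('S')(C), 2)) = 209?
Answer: Rational(6971396025, 136) ≈ 5.1260e+7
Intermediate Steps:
Function('S')(C) = Rational(201, 4) (Function('S')(C) = Add(-2, Mul(Rational(1, 4), 209)) = Add(-2, Rational(209, 4)) = Rational(201, 4))
f = Rational(158237, 34) (f = Mul(-79, Add(Mul(-99, Rational(1, 34)), -56)) = Mul(-79, Add(Rational(-99, 34), -56)) = Mul(-79, Rational(-2003, 34)) = Rational(158237, 34) ≈ 4654.0)
W = -9744 (W = Add(5, Mul(-1, Add(Add(8819, Mul(Mul(15, -23), 3)), 1965))) = Add(5, Mul(-1, Add(Add(8819, Mul(-345, 3)), 1965))) = Add(5, Mul(-1, Add(Add(8819, -1035), 1965))) = Add(5, Mul(-1, Add(7784, 1965))) = Add(5, Mul(-1, 9749)) = Add(5, -9749) = -9744)
Mul(Add(t, f), Add(W, Function('S')(1))) = Mul(Add(-9942, Rational(158237, 34)), Add(-9744, Rational(201, 4))) = Mul(Rational(-179791, 34), Rational(-38775, 4)) = Rational(6971396025, 136)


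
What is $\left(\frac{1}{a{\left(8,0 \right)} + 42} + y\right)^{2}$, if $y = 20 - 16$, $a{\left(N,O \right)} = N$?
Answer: $\frac{40401}{2500} \approx 16.16$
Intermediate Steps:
$y = 4$
$\left(\frac{1}{a{\left(8,0 \right)} + 42} + y\right)^{2} = \left(\frac{1}{8 + 42} + 4\right)^{2} = \left(\frac{1}{50} + 4\right)^{2} = \left(\frac{201}{50}\right)^{2} = \frac{40401}{2500}$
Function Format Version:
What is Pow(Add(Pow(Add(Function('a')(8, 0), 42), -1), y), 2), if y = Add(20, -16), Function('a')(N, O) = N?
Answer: Rational(40401, 2500) ≈ 16.160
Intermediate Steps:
y = 4
Pow(Add(Pow(Add(Function('a')(8, 0), 42), -1), y), 2) = Pow(Add(Pow(Add(8, 42), -1), 4), 2) = Pow(Add(Pow(50, -1), 4), 2) = Pow(Add(Rational(1, 50), 4), 2) = Pow(Rational(201, 50), 2) = Rational(40401, 2500)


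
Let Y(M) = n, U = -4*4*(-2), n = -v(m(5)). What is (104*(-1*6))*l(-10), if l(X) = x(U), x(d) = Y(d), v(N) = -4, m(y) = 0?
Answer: -2496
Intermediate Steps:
n = 4 (n = -1*(-4) = 4)
U = 32 (U = -16*(-2) = 32)
Y(M) = 4
x(d) = 4
l(X) = 4
(104*(-1*6))*l(-10) = (104*(-1*6))*4 = (104*(-6))*4 = -624*4 = -2496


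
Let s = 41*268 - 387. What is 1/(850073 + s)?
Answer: 1/860674 ≈ 1.1619e-6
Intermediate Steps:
s = 10601 (s = 10988 - 387 = 10601)
1/(850073 + s) = 1/(850073 + 10601) = 1/860674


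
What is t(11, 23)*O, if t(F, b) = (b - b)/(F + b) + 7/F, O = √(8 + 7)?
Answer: 7*√15/11 ≈ 2.4646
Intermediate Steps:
O = √15 ≈ 3.8730
t(F, b) = 7/F (t(F, b) = 0/(F + b) + 7/F = 0 + 7/F = 7/F)
t(11, 23)*O = (7/11)*√15 = (7*(1/11))*√15 = 7*√15/11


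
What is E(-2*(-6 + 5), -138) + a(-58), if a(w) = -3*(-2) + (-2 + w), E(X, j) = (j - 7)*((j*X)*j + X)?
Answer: -5523104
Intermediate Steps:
E(X, j) = (-7 + j)*(X + X*j²) (E(X, j) = (-7 + j)*((X*j)*j + X) = (-7 + j)*(X*j² + X) = (-7 + j)*(X + X*j²))
a(w) = 4 + w (a(w) = 6 + (-2 + w) = 4 + w)
E(-2*(-6 + 5), -138) + a(-58) = (-2*(-6 + 5))*(-7 - 138 + (-138)³ - 7*(-138)²) + (4 - 58) = (-2*(-1))*(-7 - 138 - 2628072 - 7*19044) - 54 = 2*(-7 - 138 - 2628072 - 133308) - 54 = 2*(-2761525) - 54 = -5523050 - 54 = -5523104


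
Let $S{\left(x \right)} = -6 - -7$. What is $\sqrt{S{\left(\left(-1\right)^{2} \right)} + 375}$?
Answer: $2 \sqrt{94} \approx 19.391$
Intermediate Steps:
$S{\left(x \right)} = 1$ ($S{\left(x \right)} = -6 + 7 = 1$)
$\sqrt{S{\left(\left(-1\right)^{2} \right)} + 375} = \sqrt{1 + 375} = \sqrt{376} = 2 \sqrt{94}$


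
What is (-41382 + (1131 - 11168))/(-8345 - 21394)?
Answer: 51419/29739 ≈ 1.7290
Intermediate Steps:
(-41382 + (1131 - 11168))/(-8345 - 21394) = (-41382 - 10037)/(-29739) = -51419*(-1/29739) = 51419/29739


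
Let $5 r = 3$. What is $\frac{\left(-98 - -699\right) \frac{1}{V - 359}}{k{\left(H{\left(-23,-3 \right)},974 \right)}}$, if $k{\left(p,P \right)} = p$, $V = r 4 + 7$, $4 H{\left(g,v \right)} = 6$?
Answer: $- \frac{3005}{2622} \approx -1.1461$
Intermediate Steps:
$r = \frac{3}{5}$ ($r = \frac{1}{5} \cdot 3 = \frac{3}{5} \approx 0.6$)
$H{\left(g,v \right)} = \frac{3}{2}$ ($H{\left(g,v \right)} = \frac{1}{4} \cdot 6 = \frac{3}{2}$)
$V = \frac{47}{5}$ ($V = \frac{3}{5} \cdot 4 + 7 = \frac{12}{5} + 7 = \frac{47}{5} \approx 9.4$)
$\frac{\left(-98 - -699\right) \frac{1}{V - 359}}{k{\left(H{\left(-23,-3 \right)},974 \right)}} = \frac{\left(-98 - -699\right) \frac{1}{\frac{47}{5} - 359}}{\frac{3}{2}} = \frac{-98 + 699}{- \frac{1748}{5}} \cdot \frac{2}{3} = 601 \left(- \frac{5}{1748}\right) \frac{2}{3} = \left(- \frac{3005}{1748}\right) \frac{2}{3} = - \frac{3005}{2622}$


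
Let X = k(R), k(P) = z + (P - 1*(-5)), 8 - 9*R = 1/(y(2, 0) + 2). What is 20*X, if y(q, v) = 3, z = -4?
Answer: 112/3 ≈ 37.333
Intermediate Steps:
R = 13/15 (R = 8/9 - 1/(9*(3 + 2)) = 8/9 - ⅑/5 = 8/9 - ⅑*⅕ = 8/9 - 1/45 = 13/15 ≈ 0.86667)
k(P) = 1 + P (k(P) = -4 + (P - 1*(-5)) = -4 + (P + 5) = -4 + (5 + P) = 1 + P)
X = 28/15 (X = 1 + 13/15 = 28/15 ≈ 1.8667)
20*X = 20*(28/15) = 112/3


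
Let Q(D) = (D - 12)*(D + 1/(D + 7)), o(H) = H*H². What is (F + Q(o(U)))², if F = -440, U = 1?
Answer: 13097161/64 ≈ 2.0464e+5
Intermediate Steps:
o(H) = H³
Q(D) = (-12 + D)*(D + 1/(7 + D))
(F + Q(o(U)))² = (-440 + (-12 + (1³)³ - 83*1³ - 5*(1³)²)/(7 + 1³))² = (-440 + (-12 + 1³ - 83*1 - 5*1²)/(7 + 1))² = (-440 + (-12 + 1 - 83 - 5*1)/8)² = (-440 + (-12 + 1 - 83 - 5)/8)² = (-440 + (⅛)*(-99))² = (-440 - 99/8)² = (-3619/8)² = 13097161/64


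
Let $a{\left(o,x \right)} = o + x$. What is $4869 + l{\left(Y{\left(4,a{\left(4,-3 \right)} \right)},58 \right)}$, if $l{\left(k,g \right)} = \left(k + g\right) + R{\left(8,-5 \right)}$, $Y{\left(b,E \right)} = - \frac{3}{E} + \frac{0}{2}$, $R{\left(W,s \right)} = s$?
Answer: $4919$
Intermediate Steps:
$Y{\left(b,E \right)} = - \frac{3}{E}$ ($Y{\left(b,E \right)} = - \frac{3}{E} + 0 \cdot \frac{1}{2} = - \frac{3}{E} + 0 = - \frac{3}{E}$)
$l{\left(k,g \right)} = -5 + g + k$ ($l{\left(k,g \right)} = \left(k + g\right) - 5 = \left(g + k\right) - 5 = -5 + g + k$)
$4869 + l{\left(Y{\left(4,a{\left(4,-3 \right)} \right)},58 \right)} = 4869 - \left(-53 + \frac{3}{4 - 3}\right) = 4869 - \left(-53 + 3\right) = 4869 - -50 = 4869 + 50 = 4919$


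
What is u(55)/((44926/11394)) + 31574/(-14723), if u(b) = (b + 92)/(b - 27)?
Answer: -153653071/188984428 ≈ -0.81305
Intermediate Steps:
u(b) = (92 + b)/(-27 + b)
u(55)/((44926/11394)) + 31574/(-14723) = ((92 + 55)/(-27 + 55))/((44926/11394)) + 31574/(-14723) = (147/28)/((44926*(1/11394))) + 31574*(-1/14723) = ((1/28)*147)/(22463/5697) - 31574/14723 = (21/4)*(5697/22463) - 31574/14723 = 17091/12836 - 31574/14723 = -153653071/188984428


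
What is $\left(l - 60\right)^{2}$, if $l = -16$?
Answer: $5776$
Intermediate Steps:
$\left(l - 60\right)^{2} = \left(-16 - 60\right)^{2} = \left(-76\right)^{2} = 5776$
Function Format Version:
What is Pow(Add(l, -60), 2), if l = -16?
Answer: 5776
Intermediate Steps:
Pow(Add(l, -60), 2) = Pow(Add(-16, -60), 2) = Pow(-76, 2) = 5776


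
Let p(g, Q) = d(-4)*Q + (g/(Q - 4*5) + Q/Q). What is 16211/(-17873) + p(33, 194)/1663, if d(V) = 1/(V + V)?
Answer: -3175041863/3447844684 ≈ -0.92088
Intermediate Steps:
d(V) = 1/(2*V)
p(g, Q) = 1 - Q/8 + g/(-20 + Q) (p(g, Q) = ((1/2)/(-4))*Q + (g/(Q - 4*5) + Q/Q) = ((1/2)*(-1/4))*Q + (g/(Q - 20) + 1) = -Q/8 + (g/(-20 + Q) + 1) = -Q/8 + (1 + g/(-20 + Q)) = 1 - Q/8 + g/(-20 + Q))
16211/(-17873) + p(33, 194)/1663 = 16211/(-17873) + ((-160 - 1*194**2 + 8*33 + 28*194)/(8*(-20 + 194)))/1663 = 16211*(-1/17873) + ((1/8)*(-160 - 1*37636 + 264 + 5432)/174)*(1/1663) = -16211/17873 + ((1/8)*(1/174)*(-160 - 37636 + 264 + 5432))*(1/1663) = -16211/17873 + ((1/8)*(1/174)*(-32100))*(1/1663) = -16211/17873 - 2675/116*1/1663 = -16211/17873 - 2675/192908 = -3175041863/3447844684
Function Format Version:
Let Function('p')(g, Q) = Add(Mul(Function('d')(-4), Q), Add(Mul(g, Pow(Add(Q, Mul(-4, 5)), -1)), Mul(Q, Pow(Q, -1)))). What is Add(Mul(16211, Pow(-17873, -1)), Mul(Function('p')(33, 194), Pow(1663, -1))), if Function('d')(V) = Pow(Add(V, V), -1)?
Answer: Rational(-3175041863, 3447844684) ≈ -0.92088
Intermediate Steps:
Function('d')(V) = Mul(Rational(1, 2), Pow(V, -1)) (Function('d')(V) = Pow(Mul(2, V), -1) = Mul(Rational(1, 2), Pow(V, -1)))
Function('p')(g, Q) = Add(1, Mul(Rational(-1, 8), Q), Mul(g, Pow(Add(-20, Q), -1))) (Function('p')(g, Q) = Add(Mul(Mul(Rational(1, 2), Pow(-4, -1)), Q), Add(Mul(g, Pow(Add(Q, Mul(-4, 5)), -1)), Mul(Q, Pow(Q, -1)))) = Add(Mul(Mul(Rational(1, 2), Rational(-1, 4)), Q), Add(Mul(g, Pow(Add(Q, -20), -1)), 1)) = Add(Mul(Rational(-1, 8), Q), Add(Mul(g, Pow(Add(-20, Q), -1)), 1)) = Add(Mul(Rational(-1, 8), Q), Add(1, Mul(g, Pow(Add(-20, Q), -1)))) = Add(1, Mul(Rational(-1, 8), Q), Mul(g, Pow(Add(-20, Q), -1))))
Add(Mul(16211, Pow(-17873, -1)), Mul(Function('p')(33, 194), Pow(1663, -1))) = Add(Mul(16211, Pow(-17873, -1)), Mul(Mul(Rational(1, 8), Pow(Add(-20, 194), -1), Add(-160, Mul(-1, Pow(194, 2)), Mul(8, 33), Mul(28, 194))), Pow(1663, -1))) = Add(Mul(16211, Rational(-1, 17873)), Mul(Mul(Rational(1, 8), Pow(174, -1), Add(-160, Mul(-1, 37636), 264, 5432)), Rational(1, 1663))) = Add(Rational(-16211, 17873), Mul(Mul(Rational(1, 8), Rational(1, 174), Add(-160, -37636, 264, 5432)), Rational(1, 1663))) = Add(Rational(-16211, 17873), Mul(Mul(Rational(1, 8), Rational(1, 174), -32100), Rational(1, 1663))) = Add(Rational(-16211, 17873), Mul(Rational(-2675, 116), Rational(1, 1663))) = Add(Rational(-16211, 17873), Rational(-2675, 192908)) = Rational(-3175041863, 3447844684)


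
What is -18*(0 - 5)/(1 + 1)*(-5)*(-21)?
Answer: 4725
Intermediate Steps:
-18*(0 - 5)/(1 + 1)*(-5)*(-21) = -18*(-5/2)*(-5)*(-21) = -18*(-5*½)*(-5)*(-21) = -(-45)*(-5)*(-21) = -18*25/2*(-21) = -225*(-21) = 4725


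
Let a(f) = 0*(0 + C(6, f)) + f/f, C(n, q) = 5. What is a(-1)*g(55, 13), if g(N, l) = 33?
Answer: 33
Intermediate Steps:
a(f) = 1 (a(f) = 0*(0 + 5) + f/f = 0*5 + 1 = 0 + 1 = 1)
a(-1)*g(55, 13) = 1*33 = 33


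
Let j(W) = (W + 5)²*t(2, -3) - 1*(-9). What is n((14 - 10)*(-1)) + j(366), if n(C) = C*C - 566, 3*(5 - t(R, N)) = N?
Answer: 825305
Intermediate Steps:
t(R, N) = 5 - N/3
j(W) = 9 + 6*(5 + W)² (j(W) = (W + 5)²*(5 - ⅓*(-3)) - 1*(-9) = (5 + W)²*(5 + 1) + 9 = (5 + W)²*6 + 9 = 6*(5 + W)² + 9 = 9 + 6*(5 + W)²)
n(C) = -566 + C² (n(C) = C² - 566 = -566 + C²)
n((14 - 10)*(-1)) + j(366) = (-566 + ((14 - 10)*(-1))²) + (9 + 6*(5 + 366)²) = (-566 + (4*(-1))²) + (9 + 6*371²) = (-566 + (-4)²) + (9 + 6*137641) = (-566 + 16) + (9 + 825846) = -550 + 825855 = 825305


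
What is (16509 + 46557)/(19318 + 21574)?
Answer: 31533/20446 ≈ 1.5423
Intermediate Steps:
(16509 + 46557)/(19318 + 21574) = 63066/40892 = 63066*(1/40892) = 31533/20446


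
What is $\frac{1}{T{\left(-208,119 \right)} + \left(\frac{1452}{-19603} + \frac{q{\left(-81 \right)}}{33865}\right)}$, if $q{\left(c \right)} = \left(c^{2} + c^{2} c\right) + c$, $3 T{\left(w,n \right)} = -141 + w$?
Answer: $- \frac{1991566785}{262705550044} \approx -0.007581$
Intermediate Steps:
$T{\left(w,n \right)} = -47 + \frac{w}{3}$ ($T{\left(w,n \right)} = \frac{-141 + w}{3} = -47 + \frac{w}{3}$)
$q{\left(c \right)} = c + c^{2} + c^{3}$ ($q{\left(c \right)} = \left(c^{2} + c^{3}\right) + c = c + c^{2} + c^{3}$)
$\frac{1}{T{\left(-208,119 \right)} + \left(\frac{1452}{-19603} + \frac{q{\left(-81 \right)}}{33865}\right)} = \frac{1}{\left(-47 + \frac{1}{3} \left(-208\right)\right) + \left(\frac{1452}{-19603} + \frac{\left(-81\right) \left(1 - 81 + \left(-81\right)^{2}\right)}{33865}\right)} = \frac{1}{\left(-47 - \frac{208}{3}\right) + \left(1452 \left(- \frac{1}{19603}\right) + - 81 \left(1 - 81 + 6561\right) \frac{1}{33865}\right)} = \frac{1}{- \frac{349}{3} + \left(- \frac{1452}{19603} + \left(-81\right) 6481 \cdot \frac{1}{33865}\right)} = \frac{1}{- \frac{349}{3} - \frac{10339982463}{663855595}} = \frac{1}{- \frac{262705550044}{1991566785}} = - \frac{1991566785}{262705550044}$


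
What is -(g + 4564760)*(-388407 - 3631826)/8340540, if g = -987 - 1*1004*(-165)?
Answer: 19013422617889/8340540 ≈ 2.2796e+6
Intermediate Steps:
g = 164673 (g = -987 - 1004*(-165) = -987 + 165660 = 164673)
-(g + 4564760)*(-388407 - 3631826)/8340540 = -(164673 + 4564760)*(-388407 - 3631826)/8340540 = -4729433*(-4020233)/8340540 = -(-19013422617889)/8340540 = -1*(-19013422617889/8340540) = 19013422617889/8340540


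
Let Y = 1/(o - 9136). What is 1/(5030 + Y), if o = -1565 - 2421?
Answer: 13122/66003659 ≈ 0.00019881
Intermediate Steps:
o = -3986
Y = -1/13122 (Y = 1/(-3986 - 9136) = 1/(-13122) = -1/13122 ≈ -7.6208e-5)
1/(5030 + Y) = 1/(5030 - 1/13122) = 1/(66003659/13122) = 13122/66003659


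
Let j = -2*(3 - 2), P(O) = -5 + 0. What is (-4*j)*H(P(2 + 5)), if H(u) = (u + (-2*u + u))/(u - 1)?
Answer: 0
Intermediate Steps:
P(O) = -5
j = -2 (j = -2*1 = -2)
H(u) = 0 (H(u) = (u - u)/(-1 + u) = 0/(-1 + u) = 0)
(-4*j)*H(P(2 + 5)) = -4*(-2)*0 = 8*0 = 0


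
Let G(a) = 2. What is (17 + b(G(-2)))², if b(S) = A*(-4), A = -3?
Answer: 841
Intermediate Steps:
b(S) = 12 (b(S) = -3*(-4) = 12)
(17 + b(G(-2)))² = (17 + 12)² = 29² = 841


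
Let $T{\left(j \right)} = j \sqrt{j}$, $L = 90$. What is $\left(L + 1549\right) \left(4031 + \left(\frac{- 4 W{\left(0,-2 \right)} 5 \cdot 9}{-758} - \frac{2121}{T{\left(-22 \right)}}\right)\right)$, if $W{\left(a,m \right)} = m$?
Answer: $\frac{2503685591}{379} - \frac{316029 i \sqrt{22}}{44} \approx 6.606 \cdot 10^{6} - 33689.0 i$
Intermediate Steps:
$T{\left(j \right)} = j^{\frac{3}{2}}$
$\left(L + 1549\right) \left(4031 + \left(\frac{- 4 W{\left(0,-2 \right)} 5 \cdot 9}{-758} - \frac{2121}{T{\left(-22 \right)}}\right)\right) = \left(90 + 1549\right) \left(4031 + \left(\frac{- 4 \left(\left(-2\right) 5\right) 9}{-758} - \frac{2121}{\left(-22\right)^{\frac{3}{2}}}\right)\right) = 1639 \left(4031 + \left(\left(-4\right) \left(-10\right) 9 \left(- \frac{1}{758}\right) - \frac{2121}{\left(-22\right) i \sqrt{22}}\right)\right) = 1639 \left(4031 + \left(40 \cdot 9 \left(- \frac{1}{758}\right) - 2121 \frac{i \sqrt{22}}{484}\right)\right) = 1639 \left(4031 + \left(360 \left(- \frac{1}{758}\right) - \frac{2121 i \sqrt{22}}{484}\right)\right) = 1639 \left(4031 - \left(\frac{180}{379} + \frac{2121 i \sqrt{22}}{484}\right)\right) = 1639 \left(\frac{1527569}{379} - \frac{2121 i \sqrt{22}}{484}\right) = \frac{2503685591}{379} - \frac{316029 i \sqrt{22}}{44}$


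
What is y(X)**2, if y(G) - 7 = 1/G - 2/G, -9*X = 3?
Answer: 100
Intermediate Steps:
X = -1/3 (X = -1/9*3 = -1/3 ≈ -0.33333)
y(G) = 7 - 1/G (y(G) = 7 + (1/G - 2/G) = 7 - 1/G)
y(X)**2 = (7 - 1/(-1/3))**2 = (7 - 1*(-3))**2 = (7 + 3)**2 = 10**2 = 100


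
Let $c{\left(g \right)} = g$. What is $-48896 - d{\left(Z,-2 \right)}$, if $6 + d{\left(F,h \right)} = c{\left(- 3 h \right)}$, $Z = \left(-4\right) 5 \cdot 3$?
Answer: $-48896$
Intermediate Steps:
$Z = -60$ ($Z = \left(-20\right) 3 = -60$)
$d{\left(F,h \right)} = -6 - 3 h$
$-48896 - d{\left(Z,-2 \right)} = -48896 - \left(-6 - -6\right) = -48896 - \left(-6 + 6\right) = -48896 - 0 = -48896 + 0 = -48896$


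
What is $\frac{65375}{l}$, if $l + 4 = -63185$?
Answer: $- \frac{65375}{63189} \approx -1.0346$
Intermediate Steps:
$l = -63189$ ($l = -4 - 63185 = -63189$)
$\frac{65375}{l} = \frac{65375}{-63189} = 65375 \left(- \frac{1}{63189}\right) = - \frac{65375}{63189}$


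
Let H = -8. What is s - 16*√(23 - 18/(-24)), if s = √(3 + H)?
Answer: -8*√95 + I*√5 ≈ -77.974 + 2.2361*I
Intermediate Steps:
s = I*√5 (s = √(3 - 8) = √(-5) = I*√5 ≈ 2.2361*I)
s - 16*√(23 - 18/(-24)) = I*√5 - 16*√(23 - 18/(-24)) = I*√5 - 16*√(23 - 18*(-1/24)) = I*√5 - 16*√(23 + ¾) = I*√5 - 8*√95 = -8*√95 + I*√5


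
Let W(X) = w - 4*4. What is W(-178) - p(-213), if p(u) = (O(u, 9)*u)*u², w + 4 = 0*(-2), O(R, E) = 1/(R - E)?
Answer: -3222679/74 ≈ -43550.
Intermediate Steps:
w = -4 (w = -4 + 0*(-2) = -4 + 0 = -4)
W(X) = -20 (W(X) = -4 - 4*4 = -4 - 16 = -20)
p(u) = -u³/(9 - u) (p(u) = ((-1/(9 - u))*u)*u² = (-u/(9 - u))*u² = -u³/(9 - u))
W(-178) - p(-213) = -20 - (-213)³/(-9 - 213) = -20 - (-9663597)/(-222) = -20 - (-9663597)*(-1)/222 = -20 - 1*3221199/74 = -20 - 3221199/74 = -3222679/74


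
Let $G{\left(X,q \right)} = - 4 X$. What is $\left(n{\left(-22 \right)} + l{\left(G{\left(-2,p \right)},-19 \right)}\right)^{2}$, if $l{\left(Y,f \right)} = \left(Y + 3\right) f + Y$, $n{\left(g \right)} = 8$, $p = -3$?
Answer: $37249$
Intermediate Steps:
$l{\left(Y,f \right)} = Y + f \left(3 + Y\right)$ ($l{\left(Y,f \right)} = \left(3 + Y\right) f + Y = f \left(3 + Y\right) + Y = Y + f \left(3 + Y\right)$)
$\left(n{\left(-22 \right)} + l{\left(G{\left(-2,p \right)},-19 \right)}\right)^{2} = \left(8 + \left(\left(-4\right) \left(-2\right) + 3 \left(-19\right) + \left(-4\right) \left(-2\right) \left(-19\right)\right)\right)^{2} = \left(8 + \left(8 - 57 + 8 \left(-19\right)\right)\right)^{2} = \left(8 - 201\right)^{2} = \left(-193\right)^{2} = 37249$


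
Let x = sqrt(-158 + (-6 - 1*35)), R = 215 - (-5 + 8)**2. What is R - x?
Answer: 206 - I*sqrt(199) ≈ 206.0 - 14.107*I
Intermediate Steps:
R = 206 (R = 215 - 1*3**2 = 215 - 1*9 = 215 - 9 = 206)
x = I*sqrt(199) (x = sqrt(-158 + (-6 - 35)) = sqrt(-158 - 41) = sqrt(-199) = I*sqrt(199) ≈ 14.107*I)
R - x = 206 - I*sqrt(199)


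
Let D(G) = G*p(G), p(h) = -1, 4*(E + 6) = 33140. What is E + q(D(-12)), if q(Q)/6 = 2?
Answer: 8291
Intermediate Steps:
E = 8279 (E = -6 + (1/4)*33140 = -6 + 8285 = 8279)
D(G) = -G (D(G) = G*(-1) = -G)
q(Q) = 12 (q(Q) = 6*2 = 12)
E + q(D(-12)) = 8279 + 12 = 8291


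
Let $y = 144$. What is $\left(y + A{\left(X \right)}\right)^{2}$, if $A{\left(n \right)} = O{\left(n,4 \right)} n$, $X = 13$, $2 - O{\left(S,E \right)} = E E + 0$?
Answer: $1444$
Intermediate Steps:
$O{\left(S,E \right)} = 2 - E^{2}$ ($O{\left(S,E \right)} = 2 - \left(E E + 0\right) = 2 - \left(E^{2} + 0\right) = 2 - E^{2}$)
$A{\left(n \right)} = - 14 n$ ($A{\left(n \right)} = \left(2 - 4^{2}\right) n = \left(2 - 16\right) n = - 14 n$)
$\left(y + A{\left(X \right)}\right)^{2} = \left(144 - 182\right)^{2} = \left(-38\right)^{2} = 1444$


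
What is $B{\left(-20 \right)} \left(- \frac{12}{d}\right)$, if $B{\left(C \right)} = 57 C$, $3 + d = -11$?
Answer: $- \frac{6840}{7} \approx -977.14$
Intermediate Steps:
$d = -14$ ($d = -3 - 11 = -14$)
$B{\left(-20 \right)} \left(- \frac{12}{d}\right) = 57 \left(-20\right) \left(- \frac{12}{-14}\right) = - 1140 \left(\left(-12\right) \left(- \frac{1}{14}\right)\right) = \left(-1140\right) \frac{6}{7} = - \frac{6840}{7}$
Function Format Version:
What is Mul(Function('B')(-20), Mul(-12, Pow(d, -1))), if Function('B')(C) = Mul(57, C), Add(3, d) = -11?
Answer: Rational(-6840, 7) ≈ -977.14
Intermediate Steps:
d = -14 (d = Add(-3, -11) = -14)
Mul(Function('B')(-20), Mul(-12, Pow(d, -1))) = Mul(Mul(57, -20), Mul(-12, Pow(-14, -1))) = Mul(-1140, Mul(-12, Rational(-1, 14))) = Mul(-1140, Rational(6, 7)) = Rational(-6840, 7)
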